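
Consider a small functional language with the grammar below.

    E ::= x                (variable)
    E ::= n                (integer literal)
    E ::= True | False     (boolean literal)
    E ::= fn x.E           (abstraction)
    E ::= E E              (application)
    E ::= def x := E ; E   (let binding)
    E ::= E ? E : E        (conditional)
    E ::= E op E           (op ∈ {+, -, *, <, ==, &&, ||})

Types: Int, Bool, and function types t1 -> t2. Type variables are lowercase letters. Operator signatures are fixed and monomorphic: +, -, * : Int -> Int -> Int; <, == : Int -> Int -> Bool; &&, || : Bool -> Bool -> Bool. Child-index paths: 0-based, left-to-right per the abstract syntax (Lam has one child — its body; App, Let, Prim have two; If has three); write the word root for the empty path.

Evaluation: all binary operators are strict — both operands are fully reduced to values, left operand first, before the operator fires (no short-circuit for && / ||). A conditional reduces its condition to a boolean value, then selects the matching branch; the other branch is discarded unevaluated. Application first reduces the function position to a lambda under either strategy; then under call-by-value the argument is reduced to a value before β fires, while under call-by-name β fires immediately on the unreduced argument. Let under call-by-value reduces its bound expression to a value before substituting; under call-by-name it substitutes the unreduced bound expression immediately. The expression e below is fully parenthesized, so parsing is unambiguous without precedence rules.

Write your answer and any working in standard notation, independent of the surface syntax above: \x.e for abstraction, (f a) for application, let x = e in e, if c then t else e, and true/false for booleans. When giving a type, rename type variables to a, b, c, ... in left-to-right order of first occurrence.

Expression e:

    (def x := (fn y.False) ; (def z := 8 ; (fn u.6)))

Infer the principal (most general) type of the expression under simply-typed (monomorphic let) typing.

Derivation:
\y._ : a -> Bool
let x : a -> Bool
let z : Int
\u._ : b -> Int

Answer: a -> Int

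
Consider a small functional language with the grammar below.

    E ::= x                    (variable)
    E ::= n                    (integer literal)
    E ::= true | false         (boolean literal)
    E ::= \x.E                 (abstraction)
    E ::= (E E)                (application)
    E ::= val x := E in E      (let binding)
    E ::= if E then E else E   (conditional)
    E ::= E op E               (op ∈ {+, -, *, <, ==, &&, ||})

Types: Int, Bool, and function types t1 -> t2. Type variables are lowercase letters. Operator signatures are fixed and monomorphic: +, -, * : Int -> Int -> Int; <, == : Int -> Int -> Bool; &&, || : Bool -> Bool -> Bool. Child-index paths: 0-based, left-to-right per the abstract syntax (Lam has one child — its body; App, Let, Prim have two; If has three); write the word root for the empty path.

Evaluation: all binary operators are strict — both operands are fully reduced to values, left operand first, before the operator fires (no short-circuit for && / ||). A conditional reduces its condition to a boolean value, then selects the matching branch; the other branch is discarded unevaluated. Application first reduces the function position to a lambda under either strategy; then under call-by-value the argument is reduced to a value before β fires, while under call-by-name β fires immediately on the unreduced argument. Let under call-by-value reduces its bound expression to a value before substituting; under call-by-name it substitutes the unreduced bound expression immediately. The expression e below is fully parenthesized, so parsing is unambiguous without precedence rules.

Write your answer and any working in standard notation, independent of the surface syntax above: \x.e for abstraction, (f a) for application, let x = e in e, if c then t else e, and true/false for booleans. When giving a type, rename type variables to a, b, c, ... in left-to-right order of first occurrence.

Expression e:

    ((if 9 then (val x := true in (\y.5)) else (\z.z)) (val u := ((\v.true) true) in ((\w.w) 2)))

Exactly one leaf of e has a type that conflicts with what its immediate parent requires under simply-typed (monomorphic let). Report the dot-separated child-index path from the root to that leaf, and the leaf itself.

Answer: 0.0 : 9

Trace:
  unify Int ~ Bool
  FAIL: mismatch Int ~ Bool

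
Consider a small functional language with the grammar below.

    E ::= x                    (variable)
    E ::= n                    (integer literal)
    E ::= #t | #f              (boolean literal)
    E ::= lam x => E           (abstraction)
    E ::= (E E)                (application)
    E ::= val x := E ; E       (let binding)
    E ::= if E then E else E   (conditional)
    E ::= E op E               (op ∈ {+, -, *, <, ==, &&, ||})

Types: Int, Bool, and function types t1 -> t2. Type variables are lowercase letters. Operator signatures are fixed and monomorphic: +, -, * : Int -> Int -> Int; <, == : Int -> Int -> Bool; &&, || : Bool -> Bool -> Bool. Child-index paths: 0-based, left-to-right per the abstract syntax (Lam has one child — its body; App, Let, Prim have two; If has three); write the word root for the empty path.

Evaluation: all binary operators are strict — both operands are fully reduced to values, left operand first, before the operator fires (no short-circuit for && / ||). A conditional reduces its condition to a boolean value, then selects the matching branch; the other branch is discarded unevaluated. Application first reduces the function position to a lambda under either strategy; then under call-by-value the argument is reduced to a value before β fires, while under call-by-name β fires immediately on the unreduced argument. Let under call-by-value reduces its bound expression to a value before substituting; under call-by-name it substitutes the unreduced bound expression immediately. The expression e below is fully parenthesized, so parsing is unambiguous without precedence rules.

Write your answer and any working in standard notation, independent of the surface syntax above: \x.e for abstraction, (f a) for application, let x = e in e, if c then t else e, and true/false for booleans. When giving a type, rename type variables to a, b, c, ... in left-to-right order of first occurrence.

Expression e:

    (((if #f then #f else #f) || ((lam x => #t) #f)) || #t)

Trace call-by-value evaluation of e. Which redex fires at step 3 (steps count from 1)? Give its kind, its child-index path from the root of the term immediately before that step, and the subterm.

Working:
step 0: (((if false then false else false) || ((\x.true) false)) || true)
step 1: [if@0.0] ((false || ((\x.true) false)) || true)
step 2: [beta@0.1] ((false || true) || true)
step 3: [delta@0] (true || true)

Answer: delta at 0 : (false || true)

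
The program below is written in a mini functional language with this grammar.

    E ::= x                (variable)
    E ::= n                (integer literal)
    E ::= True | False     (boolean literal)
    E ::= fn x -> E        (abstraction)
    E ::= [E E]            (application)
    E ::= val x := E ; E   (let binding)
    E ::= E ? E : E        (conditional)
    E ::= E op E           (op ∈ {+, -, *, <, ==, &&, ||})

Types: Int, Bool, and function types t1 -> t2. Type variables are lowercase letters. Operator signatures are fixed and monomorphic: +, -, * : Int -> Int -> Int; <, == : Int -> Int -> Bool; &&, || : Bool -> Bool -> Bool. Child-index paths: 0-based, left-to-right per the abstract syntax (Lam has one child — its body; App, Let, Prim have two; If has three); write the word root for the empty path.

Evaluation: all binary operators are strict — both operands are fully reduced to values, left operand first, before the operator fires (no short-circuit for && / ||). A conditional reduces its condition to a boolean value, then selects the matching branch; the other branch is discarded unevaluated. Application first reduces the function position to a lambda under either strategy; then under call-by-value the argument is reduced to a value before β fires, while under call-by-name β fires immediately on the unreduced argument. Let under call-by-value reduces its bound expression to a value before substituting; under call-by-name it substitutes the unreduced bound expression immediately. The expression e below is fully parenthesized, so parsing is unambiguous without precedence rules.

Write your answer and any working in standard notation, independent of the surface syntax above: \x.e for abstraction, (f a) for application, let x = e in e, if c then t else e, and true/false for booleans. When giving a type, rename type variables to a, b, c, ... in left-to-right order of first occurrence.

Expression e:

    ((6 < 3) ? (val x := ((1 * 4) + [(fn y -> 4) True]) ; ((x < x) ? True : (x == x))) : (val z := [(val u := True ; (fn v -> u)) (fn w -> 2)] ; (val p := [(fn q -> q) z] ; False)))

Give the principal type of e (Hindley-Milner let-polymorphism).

Working:
  unify Int ~ Int
  unify Int ~ Int
  unify Bool ~ Bool
  unify Int ~ Int
  unify Int ~ Int
  unify Int ~ Int
\y._ : a -> Int
  unify a -> Int ~ Bool -> b
  unify a ~ Bool
  unify Int ~ b
_ _ : Int
  unify Int ~ Int
let x : Int
x : Int
  unify Int ~ Int
x : Int
  unify Int ~ Int
  unify Bool ~ Bool
x : Int
  unify Int ~ Int
x : Int
  unify Int ~ Int
  unify Bool ~ Bool
let u : Bool
u : Bool
\v._ : c -> Bool
\w._ : d -> Int
  unify c -> Bool ~ (d -> Int) -> e
  unify c ~ d -> Int
  unify Bool ~ e
_ _ : Bool
let z : Bool
q : f
\q._ : f -> f
z : Bool
  unify f -> f ~ Bool -> g
  unify f ~ Bool
  unify Bool ~ g
_ _ : Bool
let p : Bool
  unify Bool ~ Bool

Answer: Bool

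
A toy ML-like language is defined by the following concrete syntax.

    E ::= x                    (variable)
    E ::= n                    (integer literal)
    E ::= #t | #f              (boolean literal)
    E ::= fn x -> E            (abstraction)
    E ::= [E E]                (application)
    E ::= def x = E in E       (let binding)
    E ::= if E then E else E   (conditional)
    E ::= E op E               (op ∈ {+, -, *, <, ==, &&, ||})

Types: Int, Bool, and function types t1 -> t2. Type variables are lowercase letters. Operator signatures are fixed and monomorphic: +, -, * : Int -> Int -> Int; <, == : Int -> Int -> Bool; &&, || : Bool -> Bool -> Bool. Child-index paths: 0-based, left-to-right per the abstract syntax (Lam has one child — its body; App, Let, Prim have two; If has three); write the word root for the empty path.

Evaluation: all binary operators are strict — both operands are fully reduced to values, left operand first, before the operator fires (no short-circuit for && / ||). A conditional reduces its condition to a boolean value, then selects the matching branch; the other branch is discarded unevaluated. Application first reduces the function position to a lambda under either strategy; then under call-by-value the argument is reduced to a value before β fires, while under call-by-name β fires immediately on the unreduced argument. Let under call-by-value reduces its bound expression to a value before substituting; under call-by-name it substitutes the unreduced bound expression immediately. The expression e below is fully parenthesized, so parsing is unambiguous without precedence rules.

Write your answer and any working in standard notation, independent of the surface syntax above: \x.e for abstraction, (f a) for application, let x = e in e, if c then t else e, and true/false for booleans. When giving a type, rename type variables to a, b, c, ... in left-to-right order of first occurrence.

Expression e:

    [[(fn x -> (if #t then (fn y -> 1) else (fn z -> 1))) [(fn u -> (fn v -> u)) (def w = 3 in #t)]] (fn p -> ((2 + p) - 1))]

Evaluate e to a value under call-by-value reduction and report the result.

Answer: 1

Derivation:
step 0: (((\x.(if true then (\y.1) else (\z.1))) ((\u.(\v.u)) (let w = 3 in true))) (\p.((2 + p) - 1)))
step 1: [let@0.1.1] (((\x.(if true then (\y.1) else (\z.1))) ((\u.(\v.u)) true)) (\p.((2 + p) - 1)))
step 2: [beta@0.1] (((\x.(if true then (\y.1) else (\z.1))) (\v.true)) (\p.((2 + p) - 1)))
step 3: [beta@0] ((if true then (\y.1) else (\z.1)) (\p.((2 + p) - 1)))
step 4: [if@0] ((\y.1) (\p.((2 + p) - 1)))
step 5: [beta@root] 1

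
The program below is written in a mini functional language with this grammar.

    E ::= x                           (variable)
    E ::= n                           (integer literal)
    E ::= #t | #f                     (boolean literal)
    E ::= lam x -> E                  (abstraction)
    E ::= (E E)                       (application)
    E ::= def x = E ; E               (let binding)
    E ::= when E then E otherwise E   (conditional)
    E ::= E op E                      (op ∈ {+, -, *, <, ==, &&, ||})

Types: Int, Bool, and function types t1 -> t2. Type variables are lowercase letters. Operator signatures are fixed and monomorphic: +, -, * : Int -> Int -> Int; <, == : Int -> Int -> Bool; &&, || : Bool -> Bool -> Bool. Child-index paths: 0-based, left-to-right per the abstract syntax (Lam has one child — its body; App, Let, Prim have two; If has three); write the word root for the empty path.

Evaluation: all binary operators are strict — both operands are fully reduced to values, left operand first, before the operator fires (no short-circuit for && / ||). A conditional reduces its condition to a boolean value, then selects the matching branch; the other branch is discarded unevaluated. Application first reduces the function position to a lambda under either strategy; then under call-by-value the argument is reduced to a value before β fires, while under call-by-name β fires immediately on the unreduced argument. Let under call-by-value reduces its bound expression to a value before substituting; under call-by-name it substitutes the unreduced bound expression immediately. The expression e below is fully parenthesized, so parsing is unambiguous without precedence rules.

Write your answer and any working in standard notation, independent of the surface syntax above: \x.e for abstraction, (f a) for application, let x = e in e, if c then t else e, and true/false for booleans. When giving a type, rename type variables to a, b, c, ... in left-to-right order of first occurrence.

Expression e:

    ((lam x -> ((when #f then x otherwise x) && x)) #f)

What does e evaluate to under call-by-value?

Answer: false

Derivation:
step 0: ((\x.((if false then x else x) && x)) false)
step 1: [beta@root] ((if false then false else false) && false)
step 2: [if@0] (false && false)
step 3: [delta@root] false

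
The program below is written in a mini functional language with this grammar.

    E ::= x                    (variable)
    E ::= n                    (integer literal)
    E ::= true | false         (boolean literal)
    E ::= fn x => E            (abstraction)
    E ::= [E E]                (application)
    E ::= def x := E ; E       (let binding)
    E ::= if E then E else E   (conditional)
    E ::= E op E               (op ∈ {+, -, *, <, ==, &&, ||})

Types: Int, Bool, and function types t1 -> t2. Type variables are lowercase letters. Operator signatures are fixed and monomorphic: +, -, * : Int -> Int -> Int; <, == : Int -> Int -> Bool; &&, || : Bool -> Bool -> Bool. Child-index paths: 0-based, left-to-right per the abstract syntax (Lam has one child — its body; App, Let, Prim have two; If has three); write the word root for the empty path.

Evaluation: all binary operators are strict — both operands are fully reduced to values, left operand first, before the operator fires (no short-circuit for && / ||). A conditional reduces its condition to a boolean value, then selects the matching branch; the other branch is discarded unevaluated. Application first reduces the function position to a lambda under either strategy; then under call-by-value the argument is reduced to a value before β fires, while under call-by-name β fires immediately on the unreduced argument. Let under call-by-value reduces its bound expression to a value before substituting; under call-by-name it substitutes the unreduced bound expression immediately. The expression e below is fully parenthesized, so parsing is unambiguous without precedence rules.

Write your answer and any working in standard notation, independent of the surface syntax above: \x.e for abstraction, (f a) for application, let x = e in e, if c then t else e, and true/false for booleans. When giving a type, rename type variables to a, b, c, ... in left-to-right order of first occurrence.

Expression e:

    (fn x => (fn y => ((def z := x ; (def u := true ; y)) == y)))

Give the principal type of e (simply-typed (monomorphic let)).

Derivation:
x : a
let z : a
let u : Bool
y : b
  unify b ~ Int
y : Int
  unify Int ~ Int
\y._ : Int -> Bool
\x._ : a -> Int -> Bool

Answer: a -> Int -> Bool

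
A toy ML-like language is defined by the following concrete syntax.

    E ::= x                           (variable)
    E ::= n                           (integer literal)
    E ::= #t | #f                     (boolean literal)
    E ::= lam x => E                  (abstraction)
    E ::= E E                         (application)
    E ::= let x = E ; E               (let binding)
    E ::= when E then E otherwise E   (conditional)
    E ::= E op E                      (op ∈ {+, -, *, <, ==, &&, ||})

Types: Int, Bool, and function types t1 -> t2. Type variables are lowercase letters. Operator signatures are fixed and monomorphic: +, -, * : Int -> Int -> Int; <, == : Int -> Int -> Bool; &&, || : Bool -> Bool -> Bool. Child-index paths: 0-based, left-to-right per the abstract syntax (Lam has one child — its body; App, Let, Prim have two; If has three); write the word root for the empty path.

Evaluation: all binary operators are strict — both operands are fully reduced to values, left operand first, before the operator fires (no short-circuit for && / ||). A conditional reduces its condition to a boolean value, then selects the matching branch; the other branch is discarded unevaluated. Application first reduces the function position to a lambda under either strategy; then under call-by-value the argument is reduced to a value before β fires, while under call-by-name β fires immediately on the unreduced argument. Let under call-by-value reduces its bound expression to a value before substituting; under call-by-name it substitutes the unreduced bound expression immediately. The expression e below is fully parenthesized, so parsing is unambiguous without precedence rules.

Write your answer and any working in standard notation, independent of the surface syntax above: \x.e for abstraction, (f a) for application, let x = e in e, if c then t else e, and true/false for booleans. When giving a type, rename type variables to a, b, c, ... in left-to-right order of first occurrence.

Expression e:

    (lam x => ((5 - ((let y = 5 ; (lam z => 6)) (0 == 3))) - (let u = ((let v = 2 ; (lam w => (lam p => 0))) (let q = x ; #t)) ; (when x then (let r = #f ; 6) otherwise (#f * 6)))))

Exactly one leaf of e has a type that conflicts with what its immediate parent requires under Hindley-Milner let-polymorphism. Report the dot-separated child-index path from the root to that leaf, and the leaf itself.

Answer: 0.1.1.2.0 : false

Working:
  unify Int ~ Int
let y : Int
\z._ : b -> Int
  unify Int ~ Int
  unify Int ~ Int
  unify b -> Int ~ Bool -> c
  unify b ~ Bool
  unify Int ~ c
_ _ : Int
  unify Int ~ Int
  unify Int ~ Int
let v : Int
\p._ : e -> Int
\w._ : d -> e -> Int
x : a
let q : a
  unify d -> e -> Int ~ Bool -> f
  unify d ~ Bool
  unify e -> Int ~ f
_ _ : e -> Int
let u : forall. e -> Int
x : a
  unify a ~ Bool
let r : Bool
  unify Bool ~ Int
  FAIL: mismatch Bool ~ Int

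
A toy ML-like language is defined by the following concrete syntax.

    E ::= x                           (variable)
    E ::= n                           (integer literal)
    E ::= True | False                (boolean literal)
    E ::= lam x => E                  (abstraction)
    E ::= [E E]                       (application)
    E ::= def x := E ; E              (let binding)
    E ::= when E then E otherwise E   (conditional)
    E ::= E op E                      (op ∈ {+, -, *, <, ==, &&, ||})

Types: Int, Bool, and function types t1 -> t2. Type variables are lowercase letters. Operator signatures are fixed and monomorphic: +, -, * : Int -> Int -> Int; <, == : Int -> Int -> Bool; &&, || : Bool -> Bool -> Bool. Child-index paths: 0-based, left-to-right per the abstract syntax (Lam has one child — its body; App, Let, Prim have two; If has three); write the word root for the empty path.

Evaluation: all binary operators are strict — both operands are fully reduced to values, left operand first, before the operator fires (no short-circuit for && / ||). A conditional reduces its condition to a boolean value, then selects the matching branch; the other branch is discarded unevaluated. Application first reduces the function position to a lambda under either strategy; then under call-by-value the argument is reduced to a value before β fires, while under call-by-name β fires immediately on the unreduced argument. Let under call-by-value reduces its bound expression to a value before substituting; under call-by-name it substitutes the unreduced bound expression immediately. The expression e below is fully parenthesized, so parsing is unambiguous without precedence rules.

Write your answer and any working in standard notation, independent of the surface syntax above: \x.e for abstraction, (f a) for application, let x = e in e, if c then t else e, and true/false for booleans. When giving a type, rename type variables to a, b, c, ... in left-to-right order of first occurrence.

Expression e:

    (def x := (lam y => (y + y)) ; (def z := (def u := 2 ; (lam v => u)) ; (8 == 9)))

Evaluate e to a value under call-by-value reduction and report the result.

Answer: false

Working:
step 0: (let x = (\y.(y + y)) in (let z = (let u = 2 in (\v.u)) in (8 == 9)))
step 1: [let@root] (let z = (let u = 2 in (\v.u)) in (8 == 9))
step 2: [let@0] (let z = (\v.2) in (8 == 9))
step 3: [let@root] (8 == 9)
step 4: [delta@root] false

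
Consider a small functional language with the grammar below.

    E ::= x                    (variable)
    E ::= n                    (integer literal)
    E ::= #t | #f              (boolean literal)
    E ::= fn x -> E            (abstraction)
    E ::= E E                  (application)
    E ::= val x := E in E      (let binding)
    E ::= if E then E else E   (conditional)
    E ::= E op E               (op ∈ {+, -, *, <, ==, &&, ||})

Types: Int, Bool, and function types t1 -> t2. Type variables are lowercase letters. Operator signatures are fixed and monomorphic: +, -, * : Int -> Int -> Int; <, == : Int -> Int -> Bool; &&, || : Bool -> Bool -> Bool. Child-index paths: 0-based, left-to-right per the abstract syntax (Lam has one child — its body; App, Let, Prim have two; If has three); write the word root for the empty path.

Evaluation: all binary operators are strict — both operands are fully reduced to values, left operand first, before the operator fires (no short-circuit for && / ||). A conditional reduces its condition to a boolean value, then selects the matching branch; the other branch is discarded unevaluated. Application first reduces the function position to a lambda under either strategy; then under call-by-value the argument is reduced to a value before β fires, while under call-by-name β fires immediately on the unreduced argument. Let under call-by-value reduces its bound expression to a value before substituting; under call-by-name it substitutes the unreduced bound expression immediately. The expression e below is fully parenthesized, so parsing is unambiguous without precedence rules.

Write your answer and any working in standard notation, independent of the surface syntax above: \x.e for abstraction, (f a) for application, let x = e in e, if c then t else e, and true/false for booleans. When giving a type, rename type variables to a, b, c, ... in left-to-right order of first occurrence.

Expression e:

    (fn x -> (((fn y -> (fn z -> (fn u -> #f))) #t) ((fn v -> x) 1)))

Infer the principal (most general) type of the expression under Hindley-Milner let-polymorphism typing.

Answer: a -> b -> Bool

Derivation:
\u._ : d -> Bool
\z._ : c -> d -> Bool
\y._ : b -> c -> d -> Bool
  unify b -> c -> d -> Bool ~ Bool -> e
  unify b ~ Bool
  unify c -> d -> Bool ~ e
_ _ : c -> d -> Bool
x : a
\v._ : f -> a
  unify f -> a ~ Int -> g
  unify f ~ Int
  unify a ~ g
_ _ : g
  unify c -> d -> Bool ~ g -> h
  unify c ~ g
  unify d -> Bool ~ h
_ _ : d -> Bool
\x._ : g -> d -> Bool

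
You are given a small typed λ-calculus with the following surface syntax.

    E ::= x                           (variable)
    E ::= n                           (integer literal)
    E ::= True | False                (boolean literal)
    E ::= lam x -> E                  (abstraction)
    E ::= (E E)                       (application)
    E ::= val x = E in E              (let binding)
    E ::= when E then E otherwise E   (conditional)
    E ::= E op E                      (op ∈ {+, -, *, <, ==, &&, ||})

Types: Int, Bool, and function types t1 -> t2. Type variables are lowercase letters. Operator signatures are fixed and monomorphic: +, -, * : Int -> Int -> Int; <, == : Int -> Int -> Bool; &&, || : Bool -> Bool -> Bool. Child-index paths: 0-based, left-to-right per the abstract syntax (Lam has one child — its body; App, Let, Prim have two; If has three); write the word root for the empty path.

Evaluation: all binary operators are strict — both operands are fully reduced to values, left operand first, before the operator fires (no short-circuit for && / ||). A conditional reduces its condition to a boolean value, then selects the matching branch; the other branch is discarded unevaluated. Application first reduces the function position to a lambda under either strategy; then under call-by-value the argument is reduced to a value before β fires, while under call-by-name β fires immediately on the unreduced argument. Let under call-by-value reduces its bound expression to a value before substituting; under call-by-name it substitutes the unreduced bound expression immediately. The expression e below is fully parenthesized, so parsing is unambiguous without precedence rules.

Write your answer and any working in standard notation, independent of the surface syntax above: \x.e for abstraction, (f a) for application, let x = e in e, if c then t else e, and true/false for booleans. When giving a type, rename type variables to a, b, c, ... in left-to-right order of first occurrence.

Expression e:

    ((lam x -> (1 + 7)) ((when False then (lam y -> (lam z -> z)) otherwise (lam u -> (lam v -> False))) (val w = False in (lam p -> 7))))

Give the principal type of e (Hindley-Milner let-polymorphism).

Working:
  unify Int ~ Int
  unify Int ~ Int
\x._ : a -> Int
  unify Bool ~ Bool
z : c
\z._ : c -> c
\y._ : b -> c -> c
\v._ : e -> Bool
\u._ : d -> e -> Bool
  unify b -> c -> c ~ d -> e -> Bool
  unify b ~ d
  unify c -> c ~ e -> Bool
  unify c ~ e
  unify e ~ Bool
let w : Bool
\p._ : f -> Int
  unify d -> Bool -> Bool ~ (f -> Int) -> g
  unify d ~ f -> Int
  unify Bool -> Bool ~ g
_ _ : Bool -> Bool
  unify a -> Int ~ (Bool -> Bool) -> h
  unify a ~ Bool -> Bool
  unify Int ~ h
_ _ : Int

Answer: Int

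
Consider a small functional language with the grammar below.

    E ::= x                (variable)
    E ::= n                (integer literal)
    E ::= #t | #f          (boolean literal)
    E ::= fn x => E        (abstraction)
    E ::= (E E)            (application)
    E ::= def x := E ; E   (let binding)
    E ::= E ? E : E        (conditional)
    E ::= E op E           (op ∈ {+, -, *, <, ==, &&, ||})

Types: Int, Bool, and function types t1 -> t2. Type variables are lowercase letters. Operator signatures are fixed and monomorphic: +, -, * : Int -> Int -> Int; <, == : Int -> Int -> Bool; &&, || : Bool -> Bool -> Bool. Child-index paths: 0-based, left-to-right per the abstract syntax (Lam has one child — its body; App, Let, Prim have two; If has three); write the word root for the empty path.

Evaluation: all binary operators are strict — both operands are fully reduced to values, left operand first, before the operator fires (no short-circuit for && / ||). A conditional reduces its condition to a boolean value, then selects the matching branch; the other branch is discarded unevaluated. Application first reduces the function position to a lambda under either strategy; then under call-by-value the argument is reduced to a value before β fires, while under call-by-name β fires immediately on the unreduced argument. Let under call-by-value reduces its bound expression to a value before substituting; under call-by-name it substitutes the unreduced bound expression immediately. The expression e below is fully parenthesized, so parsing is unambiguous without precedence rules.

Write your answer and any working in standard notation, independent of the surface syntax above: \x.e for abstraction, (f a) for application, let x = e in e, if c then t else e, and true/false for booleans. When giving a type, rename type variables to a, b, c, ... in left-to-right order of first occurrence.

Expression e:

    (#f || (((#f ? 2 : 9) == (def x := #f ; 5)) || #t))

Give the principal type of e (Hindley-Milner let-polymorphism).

Answer: Bool

Working:
  unify Bool ~ Bool
  unify Bool ~ Bool
  unify Int ~ Int
  unify Int ~ Int
let x : Bool
  unify Int ~ Int
  unify Bool ~ Bool
  unify Bool ~ Bool
  unify Bool ~ Bool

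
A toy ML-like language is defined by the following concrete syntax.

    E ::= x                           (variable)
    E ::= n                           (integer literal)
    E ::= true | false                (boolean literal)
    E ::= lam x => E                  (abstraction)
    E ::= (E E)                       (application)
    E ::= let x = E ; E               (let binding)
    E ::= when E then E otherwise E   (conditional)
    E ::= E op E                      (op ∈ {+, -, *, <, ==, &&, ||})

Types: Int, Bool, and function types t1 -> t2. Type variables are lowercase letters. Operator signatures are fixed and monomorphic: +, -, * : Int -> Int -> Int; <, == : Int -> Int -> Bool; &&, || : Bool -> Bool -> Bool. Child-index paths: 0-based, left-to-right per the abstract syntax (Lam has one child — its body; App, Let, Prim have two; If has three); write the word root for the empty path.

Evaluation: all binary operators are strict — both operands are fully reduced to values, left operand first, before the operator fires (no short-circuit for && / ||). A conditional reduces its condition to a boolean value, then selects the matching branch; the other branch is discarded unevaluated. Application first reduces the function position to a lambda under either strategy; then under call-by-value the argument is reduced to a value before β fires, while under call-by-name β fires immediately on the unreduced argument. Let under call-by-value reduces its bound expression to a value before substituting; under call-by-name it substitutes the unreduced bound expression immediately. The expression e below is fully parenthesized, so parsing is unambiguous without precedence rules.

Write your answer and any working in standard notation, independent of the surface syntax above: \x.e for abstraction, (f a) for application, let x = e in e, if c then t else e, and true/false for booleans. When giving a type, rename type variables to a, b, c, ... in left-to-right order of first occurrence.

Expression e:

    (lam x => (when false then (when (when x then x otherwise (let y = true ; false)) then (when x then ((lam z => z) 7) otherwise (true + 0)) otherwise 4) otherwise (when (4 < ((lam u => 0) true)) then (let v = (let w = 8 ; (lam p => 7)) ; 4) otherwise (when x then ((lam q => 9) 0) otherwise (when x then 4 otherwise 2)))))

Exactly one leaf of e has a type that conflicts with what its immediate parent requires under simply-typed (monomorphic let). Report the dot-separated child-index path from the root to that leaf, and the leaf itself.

Trace:
  unify Bool ~ Bool
x : a
  unify a ~ Bool
x : Bool
let y : Bool
  unify Bool ~ Bool
  unify Bool ~ Bool
x : Bool
  unify Bool ~ Bool
z : b
\z._ : b -> b
  unify b -> b ~ Int -> c
  unify b ~ Int
  unify Int ~ c
_ _ : Int
  unify Bool ~ Int
  FAIL: mismatch Bool ~ Int

Answer: 0.1.1.2.0 : true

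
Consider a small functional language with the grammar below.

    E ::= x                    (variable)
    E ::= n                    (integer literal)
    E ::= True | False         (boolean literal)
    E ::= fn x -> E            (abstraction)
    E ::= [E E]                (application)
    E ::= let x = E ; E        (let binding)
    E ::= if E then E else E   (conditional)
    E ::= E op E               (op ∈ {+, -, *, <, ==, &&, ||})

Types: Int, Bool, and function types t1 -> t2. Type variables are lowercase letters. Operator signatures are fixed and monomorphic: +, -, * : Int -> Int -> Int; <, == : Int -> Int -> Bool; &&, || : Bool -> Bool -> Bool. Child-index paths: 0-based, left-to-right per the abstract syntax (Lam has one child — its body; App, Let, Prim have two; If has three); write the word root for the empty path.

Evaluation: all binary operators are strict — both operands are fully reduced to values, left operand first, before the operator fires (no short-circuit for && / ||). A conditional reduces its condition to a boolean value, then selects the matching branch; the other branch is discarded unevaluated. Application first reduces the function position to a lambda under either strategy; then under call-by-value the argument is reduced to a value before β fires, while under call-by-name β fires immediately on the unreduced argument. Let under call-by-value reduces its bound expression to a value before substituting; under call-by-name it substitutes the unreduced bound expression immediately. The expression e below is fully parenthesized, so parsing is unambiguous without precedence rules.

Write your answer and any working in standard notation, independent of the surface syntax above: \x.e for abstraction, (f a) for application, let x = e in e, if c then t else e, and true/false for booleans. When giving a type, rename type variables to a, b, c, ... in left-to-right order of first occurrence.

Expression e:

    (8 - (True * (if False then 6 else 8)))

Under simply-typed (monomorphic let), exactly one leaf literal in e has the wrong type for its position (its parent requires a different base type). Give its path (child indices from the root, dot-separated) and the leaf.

Working:
  unify Int ~ Int
  unify Bool ~ Int
  FAIL: mismatch Bool ~ Int

Answer: 1.0 : true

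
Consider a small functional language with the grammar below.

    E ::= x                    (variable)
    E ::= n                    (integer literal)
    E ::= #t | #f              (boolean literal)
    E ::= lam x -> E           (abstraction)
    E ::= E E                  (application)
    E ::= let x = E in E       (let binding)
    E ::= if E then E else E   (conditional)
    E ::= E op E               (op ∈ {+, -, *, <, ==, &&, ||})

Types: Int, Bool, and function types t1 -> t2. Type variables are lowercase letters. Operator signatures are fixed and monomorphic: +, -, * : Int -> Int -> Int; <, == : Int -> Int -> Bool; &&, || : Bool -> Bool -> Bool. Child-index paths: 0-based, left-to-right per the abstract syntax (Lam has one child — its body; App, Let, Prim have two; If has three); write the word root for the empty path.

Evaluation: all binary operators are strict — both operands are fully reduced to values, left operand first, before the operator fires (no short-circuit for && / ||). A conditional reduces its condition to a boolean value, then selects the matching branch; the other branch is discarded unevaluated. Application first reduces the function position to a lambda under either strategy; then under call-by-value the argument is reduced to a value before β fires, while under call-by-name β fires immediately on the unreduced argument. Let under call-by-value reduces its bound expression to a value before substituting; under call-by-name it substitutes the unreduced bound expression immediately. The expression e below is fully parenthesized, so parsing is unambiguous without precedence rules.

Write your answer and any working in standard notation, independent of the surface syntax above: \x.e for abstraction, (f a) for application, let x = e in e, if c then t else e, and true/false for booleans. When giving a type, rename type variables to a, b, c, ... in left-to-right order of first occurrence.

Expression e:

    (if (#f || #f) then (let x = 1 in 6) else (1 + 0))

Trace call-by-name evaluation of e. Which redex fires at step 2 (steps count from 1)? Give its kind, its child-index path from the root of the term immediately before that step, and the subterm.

Trace:
step 0: (if (false || false) then (let x = 1 in 6) else (1 + 0))
step 1: [delta@0] (if false then (let x = 1 in 6) else (1 + 0))
step 2: [if@root] (1 + 0)

Answer: if at root : (if false then (let x = 1 in 6) else (1 + 0))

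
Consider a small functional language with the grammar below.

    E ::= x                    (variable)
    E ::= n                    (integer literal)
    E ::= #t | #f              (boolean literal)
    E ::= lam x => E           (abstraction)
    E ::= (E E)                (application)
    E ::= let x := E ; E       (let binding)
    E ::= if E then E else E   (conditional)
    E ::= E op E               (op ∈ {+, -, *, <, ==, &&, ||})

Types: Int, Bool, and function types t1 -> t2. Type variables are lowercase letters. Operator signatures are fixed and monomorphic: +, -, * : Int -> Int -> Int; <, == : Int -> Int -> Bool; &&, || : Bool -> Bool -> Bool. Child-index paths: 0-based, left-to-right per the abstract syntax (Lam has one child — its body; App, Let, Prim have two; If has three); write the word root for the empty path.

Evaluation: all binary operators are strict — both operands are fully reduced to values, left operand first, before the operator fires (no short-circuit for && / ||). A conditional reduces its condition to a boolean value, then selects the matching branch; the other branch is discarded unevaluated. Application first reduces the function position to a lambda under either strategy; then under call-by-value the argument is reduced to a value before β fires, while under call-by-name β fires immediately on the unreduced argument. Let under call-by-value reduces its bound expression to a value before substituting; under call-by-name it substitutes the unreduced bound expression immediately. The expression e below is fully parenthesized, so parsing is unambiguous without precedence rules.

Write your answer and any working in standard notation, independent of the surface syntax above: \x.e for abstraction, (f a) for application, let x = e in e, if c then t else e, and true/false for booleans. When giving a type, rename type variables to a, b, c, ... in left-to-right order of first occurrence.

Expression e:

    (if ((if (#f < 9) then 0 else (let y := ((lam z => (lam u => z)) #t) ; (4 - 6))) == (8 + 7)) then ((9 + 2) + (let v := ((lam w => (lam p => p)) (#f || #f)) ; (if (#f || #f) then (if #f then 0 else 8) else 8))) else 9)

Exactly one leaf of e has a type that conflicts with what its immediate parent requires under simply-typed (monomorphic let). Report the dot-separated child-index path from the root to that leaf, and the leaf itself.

Trace:
  unify Bool ~ Int
  FAIL: mismatch Bool ~ Int

Answer: 0.0.0.0 : false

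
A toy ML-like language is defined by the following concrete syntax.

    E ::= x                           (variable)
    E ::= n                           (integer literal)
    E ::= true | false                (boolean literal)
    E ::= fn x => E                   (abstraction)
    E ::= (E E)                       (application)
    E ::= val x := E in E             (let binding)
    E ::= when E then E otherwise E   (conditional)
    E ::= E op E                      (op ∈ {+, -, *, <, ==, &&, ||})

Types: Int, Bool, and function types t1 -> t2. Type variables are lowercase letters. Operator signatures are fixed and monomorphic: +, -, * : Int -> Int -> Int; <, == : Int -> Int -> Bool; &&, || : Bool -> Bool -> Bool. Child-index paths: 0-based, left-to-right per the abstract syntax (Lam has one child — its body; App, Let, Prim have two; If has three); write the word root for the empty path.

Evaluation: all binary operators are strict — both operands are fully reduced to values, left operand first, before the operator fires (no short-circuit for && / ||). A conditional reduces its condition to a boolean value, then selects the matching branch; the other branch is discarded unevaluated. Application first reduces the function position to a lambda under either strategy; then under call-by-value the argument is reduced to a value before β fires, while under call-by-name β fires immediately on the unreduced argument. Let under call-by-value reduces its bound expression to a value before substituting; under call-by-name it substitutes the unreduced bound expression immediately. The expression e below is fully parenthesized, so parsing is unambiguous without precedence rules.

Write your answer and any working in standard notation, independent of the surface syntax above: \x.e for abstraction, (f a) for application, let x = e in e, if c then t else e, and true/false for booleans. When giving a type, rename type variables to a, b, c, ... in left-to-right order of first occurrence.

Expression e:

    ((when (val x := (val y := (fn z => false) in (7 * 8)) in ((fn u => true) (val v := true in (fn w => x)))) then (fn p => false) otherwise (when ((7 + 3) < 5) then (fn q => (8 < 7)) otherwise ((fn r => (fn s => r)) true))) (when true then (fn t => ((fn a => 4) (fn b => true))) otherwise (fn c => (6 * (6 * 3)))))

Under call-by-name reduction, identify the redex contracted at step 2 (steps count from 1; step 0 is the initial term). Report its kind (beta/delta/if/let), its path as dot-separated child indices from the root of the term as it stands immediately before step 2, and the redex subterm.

Answer: beta at 0.0 : ((\u.true) (let v = true in (\w.(let y = (\z.false) in (7 * 8)))))

Working:
step 0: ((if (let x = (let y = (\z.false) in (7 * 8)) in ((\u.true) (let v = true in (\w.x)))) then (\p.false) else (if ((7 + 3) < 5) then (\q.(8 < 7)) else ((\r.(\s.r)) true))) (if true then (\t.((\a.4) (\b.true))) else (\c.(6 * (6 * 3)))))
step 1: [let@0.0] ((if ((\u.true) (let v = true in (\w.(let y = (\z.false) in (7 * 8))))) then (\p.false) else (if ((7 + 3) < 5) then (\q.(8 < 7)) else ((\r.(\s.r)) true))) (if true then (\t.((\a.4) (\b.true))) else (\c.(6 * (6 * 3)))))
step 2: [beta@0.0] ((if true then (\p.false) else (if ((7 + 3) < 5) then (\q.(8 < 7)) else ((\r.(\s.r)) true))) (if true then (\t.((\a.4) (\b.true))) else (\c.(6 * (6 * 3)))))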